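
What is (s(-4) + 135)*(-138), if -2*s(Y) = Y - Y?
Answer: -18630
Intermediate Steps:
s(Y) = 0 (s(Y) = -(Y - Y)/2 = -1/2*0 = 0)
(s(-4) + 135)*(-138) = (0 + 135)*(-138) = 135*(-138) = -18630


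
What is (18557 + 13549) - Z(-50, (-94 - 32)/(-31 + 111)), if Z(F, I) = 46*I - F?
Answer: 642569/20 ≈ 32128.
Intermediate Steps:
Z(F, I) = -F + 46*I
(18557 + 13549) - Z(-50, (-94 - 32)/(-31 + 111)) = (18557 + 13549) - (-1*(-50) + 46*((-94 - 32)/(-31 + 111))) = 32106 - (50 + 46*(-126/80)) = 32106 - (50 + 46*(-126*1/80)) = 32106 - (50 + 46*(-63/40)) = 32106 - (50 - 1449/20) = 32106 - 1*(-449/20) = 32106 + 449/20 = 642569/20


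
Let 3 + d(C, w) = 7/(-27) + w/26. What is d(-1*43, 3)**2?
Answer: 4870849/492804 ≈ 9.8839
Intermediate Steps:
d(C, w) = -88/27 + w/26 (d(C, w) = -3 + (7/(-27) + w/26) = -3 + (7*(-1/27) + w*(1/26)) = -3 + (-7/27 + w/26) = -88/27 + w/26)
d(-1*43, 3)**2 = (-88/27 + (1/26)*3)**2 = (-88/27 + 3/26)**2 = (-2207/702)**2 = 4870849/492804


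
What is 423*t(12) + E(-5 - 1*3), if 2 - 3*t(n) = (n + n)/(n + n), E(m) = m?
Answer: 133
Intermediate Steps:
t(n) = ⅓ (t(n) = ⅔ - (n + n)/(3*(n + n)) = ⅔ - 2*n/(3*(2*n)) = ⅔ - 2*n*1/(2*n)/3 = ⅔ - ⅓*1 = ⅔ - ⅓ = ⅓)
423*t(12) + E(-5 - 1*3) = 423*(⅓) + (-5 - 1*3) = 141 + (-5 - 3) = 141 - 8 = 133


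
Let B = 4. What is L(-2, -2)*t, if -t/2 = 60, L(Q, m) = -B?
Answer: 480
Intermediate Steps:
L(Q, m) = -4 (L(Q, m) = -1*4 = -4)
t = -120 (t = -2*60 = -120)
L(-2, -2)*t = -4*(-120) = 480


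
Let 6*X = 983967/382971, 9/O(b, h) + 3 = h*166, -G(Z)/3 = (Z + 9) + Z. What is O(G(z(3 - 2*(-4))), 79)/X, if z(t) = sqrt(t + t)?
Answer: 6893478/4300263779 ≈ 0.0016030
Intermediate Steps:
z(t) = sqrt(2)*sqrt(t) (z(t) = sqrt(2*t) = sqrt(2)*sqrt(t))
G(Z) = -27 - 6*Z (G(Z) = -3*((Z + 9) + Z) = -3*((9 + Z) + Z) = -3*(9 + 2*Z) = -27 - 6*Z)
O(b, h) = 9/(-3 + 166*h) (O(b, h) = 9/(-3 + h*166) = 9/(-3 + 166*h))
X = 327989/765942 (X = (983967/382971)/6 = (983967*(1/382971))/6 = (1/6)*(327989/127657) = 327989/765942 ≈ 0.42822)
O(G(z(3 - 2*(-4))), 79)/X = (9/(-3 + 166*79))/(327989/765942) = (9/(-3 + 13114))*(765942/327989) = (9/13111)*(765942/327989) = 6893478/4300263779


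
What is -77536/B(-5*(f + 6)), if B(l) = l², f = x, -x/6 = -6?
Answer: -19384/11025 ≈ -1.7582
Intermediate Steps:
x = 36 (x = -6*(-6) = 36)
f = 36
-77536/B(-5*(f + 6)) = -77536*1/(25*(36 + 6)²) = -77536/((-5*42)²) = -77536/((-210)²) = -77536/44100 = -77536*1/44100 = -19384/11025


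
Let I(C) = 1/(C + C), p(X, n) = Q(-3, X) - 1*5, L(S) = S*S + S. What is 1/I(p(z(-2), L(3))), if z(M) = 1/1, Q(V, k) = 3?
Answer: -4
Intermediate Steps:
L(S) = S + S**2 (L(S) = S**2 + S = S + S**2)
z(M) = 1 (z(M) = 1*1 = 1)
p(X, n) = -2 (p(X, n) = 3 - 1*5 = 3 - 5 = -2)
I(C) = 1/(2*C)
1/I(p(z(-2), L(3))) = 1/((1/2)/(-2)) = 1/((1/2)*(-1/2)) = 1/(-1/4) = -4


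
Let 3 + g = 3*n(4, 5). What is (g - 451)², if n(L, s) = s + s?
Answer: 179776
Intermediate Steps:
n(L, s) = 2*s
g = 27 (g = -3 + 3*(2*5) = -3 + 3*10 = -3 + 30 = 27)
(g - 451)² = (27 - 451)² = (-424)² = 179776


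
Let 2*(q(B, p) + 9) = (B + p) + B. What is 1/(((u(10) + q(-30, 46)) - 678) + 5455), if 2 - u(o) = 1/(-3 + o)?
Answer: 7/33340 ≈ 0.00020996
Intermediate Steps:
u(o) = 2 - 1/(-3 + o)
q(B, p) = -9 + B + p/2 (q(B, p) = -9 + ((B + p) + B)/2 = -9 + (p + 2*B)/2 = -9 + (B + p/2) = -9 + B + p/2)
1/(((u(10) + q(-30, 46)) - 678) + 5455) = 1/((((-7 + 2*10)/(-3 + 10) + (-9 - 30 + (½)*46)) - 678) + 5455) = 1/((((-7 + 20)/7 + (-9 - 30 + 23)) - 678) + 5455) = 1/((((⅐)*13 - 16) - 678) + 5455) = 1/(((13/7 - 16) - 678) + 5455) = 1/((-99/7 - 678) + 5455) = 1/(-4845/7 + 5455) = 1/(33340/7) = 7/33340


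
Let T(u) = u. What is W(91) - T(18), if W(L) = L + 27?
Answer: 100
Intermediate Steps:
W(L) = 27 + L
W(91) - T(18) = (27 + 91) - 1*18 = 118 - 18 = 100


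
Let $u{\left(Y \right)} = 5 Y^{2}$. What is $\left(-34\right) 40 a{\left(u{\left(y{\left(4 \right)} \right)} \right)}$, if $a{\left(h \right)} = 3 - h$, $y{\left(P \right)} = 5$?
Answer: $165920$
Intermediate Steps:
$\left(-34\right) 40 a{\left(u{\left(y{\left(4 \right)} \right)} \right)} = \left(-34\right) 40 \left(3 - 5 \cdot 5^{2}\right) = - 1360 \left(3 - 5 \cdot 25\right) = - 1360 \left(3 - 125\right) = \left(-1360\right) \left(-122\right) = 165920$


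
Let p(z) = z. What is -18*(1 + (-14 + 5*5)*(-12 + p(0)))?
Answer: 2358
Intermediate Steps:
-18*(1 + (-14 + 5*5)*(-12 + p(0))) = -18*(1 + (-14 + 5*5)*(-12 + 0)) = -18*(1 + (-14 + 25)*(-12)) = -18*(1 + 11*(-12)) = -18*(1 - 132) = -18*(-131) = 2358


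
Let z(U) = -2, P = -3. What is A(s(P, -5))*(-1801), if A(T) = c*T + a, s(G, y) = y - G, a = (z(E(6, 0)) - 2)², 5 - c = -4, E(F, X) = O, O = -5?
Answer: 3602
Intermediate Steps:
E(F, X) = -5
c = 9 (c = 5 - 1*(-4) = 5 + 4 = 9)
a = 16 (a = (-2 - 2)² = (-4)² = 16)
A(T) = 16 + 9*T (A(T) = 9*T + 16 = 16 + 9*T)
A(s(P, -5))*(-1801) = (16 + 9*(-5 - 1*(-3)))*(-1801) = (16 + 9*(-5 + 3))*(-1801) = (16 + 9*(-2))*(-1801) = (16 - 18)*(-1801) = -2*(-1801) = 3602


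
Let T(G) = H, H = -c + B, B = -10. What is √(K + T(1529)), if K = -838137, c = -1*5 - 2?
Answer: 2*I*√209535 ≈ 915.5*I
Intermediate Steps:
c = -7 (c = -5 - 2 = -7)
H = -3 (H = -1*(-7) - 10 = 7 - 10 = -3)
T(G) = -3
√(K + T(1529)) = √(-838137 - 3) = √(-838140) = 2*I*√209535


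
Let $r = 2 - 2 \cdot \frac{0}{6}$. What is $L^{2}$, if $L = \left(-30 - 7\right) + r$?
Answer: $1225$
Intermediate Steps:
$r = 2$ ($r = 2 - 2 \cdot 0 \cdot \frac{1}{6} = 2 - 0 = 2 + 0 = 2$)
$L = -35$ ($L = \left(-30 - 7\right) + 2 = -37 + 2 = -35$)
$L^{2} = \left(-35\right)^{2} = 1225$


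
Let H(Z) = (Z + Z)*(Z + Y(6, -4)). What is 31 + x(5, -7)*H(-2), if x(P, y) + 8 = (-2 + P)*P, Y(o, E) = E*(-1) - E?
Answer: -137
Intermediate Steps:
Y(o, E) = -2*E (Y(o, E) = -E - E = -2*E)
x(P, y) = -8 + P*(-2 + P) (x(P, y) = -8 + (-2 + P)*P = -8 + P*(-2 + P))
H(Z) = 2*Z*(8 + Z) (H(Z) = (Z + Z)*(Z - 2*(-4)) = (2*Z)*(Z + 8) = (2*Z)*(8 + Z) = 2*Z*(8 + Z))
31 + x(5, -7)*H(-2) = 31 + (-8 + 5² - 2*5)*(2*(-2)*(8 - 2)) = 31 + (-8 + 25 - 10)*(2*(-2)*6) = 31 + 7*(-24) = 31 - 168 = -137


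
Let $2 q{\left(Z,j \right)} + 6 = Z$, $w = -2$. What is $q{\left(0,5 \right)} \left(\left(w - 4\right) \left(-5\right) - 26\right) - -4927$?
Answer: $4915$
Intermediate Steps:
$q{\left(Z,j \right)} = -3 + \frac{Z}{2}$
$q{\left(0,5 \right)} \left(\left(w - 4\right) \left(-5\right) - 26\right) - -4927 = \left(-3 + \frac{1}{2} \cdot 0\right) \left(\left(-2 - 4\right) \left(-5\right) - 26\right) - -4927 = \left(-3 + 0\right) \left(\left(-6\right) \left(-5\right) - 26\right) + 4927 = - 3 \left(30 - 26\right) + 4927 = \left(-3\right) 4 + 4927 = -12 + 4927 = 4915$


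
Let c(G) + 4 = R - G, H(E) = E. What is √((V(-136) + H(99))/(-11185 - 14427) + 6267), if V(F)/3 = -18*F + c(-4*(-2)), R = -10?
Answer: √1027700881881/12806 ≈ 79.163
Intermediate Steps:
c(G) = -14 - G (c(G) = -4 + (-10 - G) = -14 - G)
V(F) = -66 - 54*F (V(F) = 3*(-18*F + (-14 - (-1)*4*(-2))) = 3*(-18*F + (-14 - (-1)*(-8))) = 3*(-18*F + (-14 - 1*8)) = 3*(-18*F + (-14 - 8)) = 3*(-18*F - 22) = 3*(-22 - 18*F) = -66 - 54*F)
√((V(-136) + H(99))/(-11185 - 14427) + 6267) = √(((-66 - 54*(-136)) + 99)/(-11185 - 14427) + 6267) = √(((-66 + 7344) + 99)/(-25612) + 6267) = √((7278 + 99)*(-1/25612) + 6267) = √(7377*(-1/25612) + 6267) = √(-7377/25612 + 6267) = √(160503027/25612) = √1027700881881/12806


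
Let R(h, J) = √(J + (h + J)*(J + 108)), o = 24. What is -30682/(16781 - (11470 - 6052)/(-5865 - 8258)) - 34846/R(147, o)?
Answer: -433321886/237003481 - 2489*√5649/807 ≈ -233.64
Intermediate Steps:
R(h, J) = √(J + (108 + J)*(J + h)) (R(h, J) = √(J + (J + h)*(108 + J)) = √(J + (108 + J)*(J + h)))
-30682/(16781 - (11470 - 6052)/(-5865 - 8258)) - 34846/R(147, o) = -30682/(16781 - (11470 - 6052)/(-5865 - 8258)) - 34846/√(24² + 108*147 + 109*24 + 24*147) = -30682/(16781 - 5418/(-14123)) - 34846/√(576 + 15876 + 2616 + 3528) = -30682/(16781 - 5418*(-1)/14123) - 34846*√5649/11298 = -30682/(16781 - 1*(-5418/14123)) - 34846*√5649/11298 = -30682/(16781 + 5418/14123) - 2489*√5649/807 = -30682/237003481/14123 - 2489*√5649/807 = -30682*14123/237003481 - 2489*√5649/807 = -433321886/237003481 - 2489*√5649/807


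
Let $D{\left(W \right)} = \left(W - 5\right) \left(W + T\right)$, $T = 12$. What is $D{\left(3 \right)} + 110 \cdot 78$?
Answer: $8550$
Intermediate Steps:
$D{\left(W \right)} = \left(-5 + W\right) \left(12 + W\right)$ ($D{\left(W \right)} = \left(W - 5\right) \left(W + 12\right) = \left(-5 + W\right) \left(12 + W\right)$)
$D{\left(3 \right)} + 110 \cdot 78 = \left(-60 + 3^{2} + 7 \cdot 3\right) + 110 \cdot 78 = \left(-60 + 9 + 21\right) + 8580 = -30 + 8580 = 8550$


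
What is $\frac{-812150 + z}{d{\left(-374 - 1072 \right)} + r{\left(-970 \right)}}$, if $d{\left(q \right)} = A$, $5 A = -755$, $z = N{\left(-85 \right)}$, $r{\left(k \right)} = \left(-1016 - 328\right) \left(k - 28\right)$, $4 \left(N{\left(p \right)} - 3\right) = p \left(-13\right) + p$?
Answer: $- \frac{811892}{1341161} \approx -0.60536$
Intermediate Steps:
$N{\left(p \right)} = 3 - 3 p$ ($N{\left(p \right)} = 3 + \frac{p \left(-13\right) + p}{4} = 3 + \frac{- 13 p + p}{4} = 3 + \frac{\left(-12\right) p}{4} = 3 - 3 p$)
$r{\left(k \right)} = 37632 - 1344 k$ ($r{\left(k \right)} = - 1344 \left(-28 + k\right) = 37632 - 1344 k$)
$z = 258$ ($z = 3 - -255 = 3 + 255 = 258$)
$A = -151$ ($A = \frac{1}{5} \left(-755\right) = -151$)
$d{\left(q \right)} = -151$
$\frac{-812150 + z}{d{\left(-374 - 1072 \right)} + r{\left(-970 \right)}} = \frac{-812150 + 258}{-151 + \left(37632 - -1303680\right)} = - \frac{811892}{-151 + \left(37632 + 1303680\right)} = - \frac{811892}{-151 + 1341312} = - \frac{811892}{1341161}$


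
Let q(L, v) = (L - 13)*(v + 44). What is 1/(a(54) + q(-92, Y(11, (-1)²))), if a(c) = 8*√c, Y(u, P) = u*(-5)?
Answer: 385/443523 - 8*√6/443523 ≈ 0.00082387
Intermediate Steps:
Y(u, P) = -5*u
q(L, v) = (-13 + L)*(44 + v)
1/(a(54) + q(-92, Y(11, (-1)²))) = 1/(8*√54 + (-572 - (-65)*11 + 44*(-92) - (-460)*11)) = 1/(8*(3*√6) + (-572 - 13*(-55) - 4048 - 92*(-55))) = 1/(24*√6 + (-572 + 715 - 4048 + 5060)) = 1/(24*√6 + 1155) = 1/(1155 + 24*√6)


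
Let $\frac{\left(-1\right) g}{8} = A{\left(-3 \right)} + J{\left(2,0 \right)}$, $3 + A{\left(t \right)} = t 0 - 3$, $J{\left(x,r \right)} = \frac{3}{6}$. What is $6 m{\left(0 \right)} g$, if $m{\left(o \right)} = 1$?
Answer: $264$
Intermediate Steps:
$J{\left(x,r \right)} = \frac{1}{2}$ ($J{\left(x,r \right)} = 3 \cdot \frac{1}{6} = \frac{1}{2}$)
$A{\left(t \right)} = -6$ ($A{\left(t \right)} = -3 + \left(t 0 - 3\right) = -3 + \left(0 - 3\right) = -3 - 3 = -6$)
$g = 44$ ($g = - 8 \left(-6 + \frac{1}{2}\right) = \left(-8\right) \left(- \frac{11}{2}\right) = 44$)
$6 m{\left(0 \right)} g = 6 \cdot 1 \cdot 44 = 6 \cdot 44 = 264$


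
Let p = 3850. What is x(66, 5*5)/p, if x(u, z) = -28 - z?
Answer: -53/3850 ≈ -0.013766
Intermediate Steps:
x(66, 5*5)/p = (-28 - 5*5)/3850 = (-28 - 1*25)*(1/3850) = (-28 - 25)*(1/3850) = -53*1/3850 = -53/3850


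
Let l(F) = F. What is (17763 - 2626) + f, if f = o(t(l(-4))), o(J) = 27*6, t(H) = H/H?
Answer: 15299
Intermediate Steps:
t(H) = 1
o(J) = 162
f = 162
(17763 - 2626) + f = (17763 - 2626) + 162 = 15137 + 162 = 15299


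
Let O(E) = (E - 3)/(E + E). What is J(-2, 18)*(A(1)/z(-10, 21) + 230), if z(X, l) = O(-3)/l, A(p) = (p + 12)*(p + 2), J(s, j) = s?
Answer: -2098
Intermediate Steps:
O(E) = (-3 + E)/(2*E) (O(E) = (-3 + E)/((2*E)) = (-3 + E)*(1/(2*E)) = (-3 + E)/(2*E))
A(p) = (2 + p)*(12 + p) (A(p) = (12 + p)*(2 + p) = (2 + p)*(12 + p))
z(X, l) = 1/l (z(X, l) = ((½)*(-3 - 3)/(-3))/l = ((½)*(-⅓)*(-6))/l = 1/l)
J(-2, 18)*(A(1)/z(-10, 21) + 230) = -2*((24 + 1² + 14*1)/(1/21) + 230) = -2*((24 + 1 + 14)/(1/21) + 230) = -2*(39*21 + 230) = -2*(819 + 230) = -2*1049 = -2098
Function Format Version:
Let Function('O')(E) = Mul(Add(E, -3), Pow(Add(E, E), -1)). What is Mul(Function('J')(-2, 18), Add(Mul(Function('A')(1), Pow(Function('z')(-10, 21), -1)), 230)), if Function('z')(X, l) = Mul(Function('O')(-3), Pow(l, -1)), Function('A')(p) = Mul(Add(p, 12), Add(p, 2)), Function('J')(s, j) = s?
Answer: -2098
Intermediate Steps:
Function('O')(E) = Mul(Rational(1, 2), Pow(E, -1), Add(-3, E)) (Function('O')(E) = Mul(Add(-3, E), Pow(Mul(2, E), -1)) = Mul(Add(-3, E), Mul(Rational(1, 2), Pow(E, -1))) = Mul(Rational(1, 2), Pow(E, -1), Add(-3, E)))
Function('A')(p) = Mul(Add(2, p), Add(12, p)) (Function('A')(p) = Mul(Add(12, p), Add(2, p)) = Mul(Add(2, p), Add(12, p)))
Function('z')(X, l) = Pow(l, -1) (Function('z')(X, l) = Mul(Mul(Rational(1, 2), Pow(-3, -1), Add(-3, -3)), Pow(l, -1)) = Mul(Mul(Rational(1, 2), Rational(-1, 3), -6), Pow(l, -1)) = Mul(1, Pow(l, -1)) = Pow(l, -1))
Mul(Function('J')(-2, 18), Add(Mul(Function('A')(1), Pow(Function('z')(-10, 21), -1)), 230)) = Mul(-2, Add(Mul(Add(24, Pow(1, 2), Mul(14, 1)), Pow(Pow(21, -1), -1)), 230)) = Mul(-2, Add(Mul(Add(24, 1, 14), Pow(Rational(1, 21), -1)), 230)) = Mul(-2, Add(Mul(39, 21), 230)) = Mul(-2, Add(819, 230)) = Mul(-2, 1049) = -2098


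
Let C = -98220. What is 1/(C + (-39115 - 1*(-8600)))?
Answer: -1/128735 ≈ -7.7679e-6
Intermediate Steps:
1/(C + (-39115 - 1*(-8600))) = 1/(-98220 + (-39115 - 1*(-8600))) = 1/(-98220 + (-39115 + 8600)) = 1/(-98220 - 30515) = 1/(-128735) = -1/128735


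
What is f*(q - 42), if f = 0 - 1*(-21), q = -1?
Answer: -903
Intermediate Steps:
f = 21 (f = 0 + 21 = 21)
f*(q - 42) = 21*(-1 - 42) = 21*(-43) = -903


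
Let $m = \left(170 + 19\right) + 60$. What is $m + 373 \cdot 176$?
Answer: $65897$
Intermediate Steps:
$m = 249$ ($m = 189 + 60 = 249$)
$m + 373 \cdot 176 = 249 + 373 \cdot 176 = 249 + 65648 = 65897$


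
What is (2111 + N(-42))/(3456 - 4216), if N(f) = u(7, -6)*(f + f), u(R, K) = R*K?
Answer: -5639/760 ≈ -7.4197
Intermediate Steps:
u(R, K) = K*R
N(f) = -84*f (N(f) = (-6*7)*(f + f) = -84*f)
(2111 + N(-42))/(3456 - 4216) = (2111 - 84*(-42))/(3456 - 4216) = (2111 + 3528)/(-760) = 5639*(-1/760) = -5639/760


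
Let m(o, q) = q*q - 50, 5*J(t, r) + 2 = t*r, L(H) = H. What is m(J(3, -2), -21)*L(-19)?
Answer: -7429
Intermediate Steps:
J(t, r) = -⅖ + r*t/5 (J(t, r) = -⅖ + (t*r)/5 = -⅖ + (r*t)/5 = -⅖ + r*t/5)
m(o, q) = -50 + q² (m(o, q) = q² - 50 = -50 + q²)
m(J(3, -2), -21)*L(-19) = (-50 + (-21)²)*(-19) = (-50 + 441)*(-19) = 391*(-19) = -7429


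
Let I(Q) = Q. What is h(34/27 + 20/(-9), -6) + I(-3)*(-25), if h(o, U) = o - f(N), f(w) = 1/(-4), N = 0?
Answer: 8023/108 ≈ 74.287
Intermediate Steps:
f(w) = -1/4 (f(w) = 1*(-1/4) = -1/4)
h(o, U) = 1/4 + o (h(o, U) = o - 1*(-1/4) = o + 1/4 = 1/4 + o)
h(34/27 + 20/(-9), -6) + I(-3)*(-25) = (1/4 + (34/27 + 20/(-9))) - 3*(-25) = (1/4 + (34*(1/27) + 20*(-1/9))) + 75 = (1/4 + (34/27 - 20/9)) + 75 = (1/4 - 26/27) + 75 = -77/108 + 75 = 8023/108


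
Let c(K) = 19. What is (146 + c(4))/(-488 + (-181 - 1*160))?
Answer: -165/829 ≈ -0.19903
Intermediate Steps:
(146 + c(4))/(-488 + (-181 - 1*160)) = (146 + 19)/(-488 + (-181 - 1*160)) = 165/(-488 + (-181 - 160)) = 165/(-488 - 341) = 165/(-829) = 165*(-1/829) = -165/829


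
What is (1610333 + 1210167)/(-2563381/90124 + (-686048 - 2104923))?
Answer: -50838948400/50307206757 ≈ -1.0106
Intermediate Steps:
(1610333 + 1210167)/(-2563381/90124 + (-686048 - 2104923)) = 2820500/(-2563381*1/90124 - 2790971) = 2820500/(-2563381/90124 - 2790971) = 2820500/(-251536033785/90124) = 2820500*(-90124/251536033785) = -50838948400/50307206757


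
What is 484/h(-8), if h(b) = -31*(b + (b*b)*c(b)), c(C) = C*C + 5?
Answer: -121/34162 ≈ -0.0035419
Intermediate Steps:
c(C) = 5 + C**2 (c(C) = C**2 + 5 = 5 + C**2)
h(b) = -31*b - 31*b**2*(5 + b**2) (h(b) = -31*(b + (b*b)*(5 + b**2)) = -31*(b + b**2*(5 + b**2)) = -31*b - 31*b**2*(5 + b**2))
484/h(-8) = 484/((-31*(-8)*(1 - 8*(5 + (-8)**2)))) = 484/((-31*(-8)*(1 - 8*(5 + 64)))) = 484/((-31*(-8)*(1 - 8*69))) = 484/((-31*(-8)*(1 - 552))) = 484/((-31*(-8)*(-551))) = 484/(-136648) = 484*(-1/136648) = -121/34162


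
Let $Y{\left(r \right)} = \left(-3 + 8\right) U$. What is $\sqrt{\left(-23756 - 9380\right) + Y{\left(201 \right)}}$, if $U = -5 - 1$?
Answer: $i \sqrt{33166} \approx 182.12 i$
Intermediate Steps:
$U = -6$ ($U = -5 - 1 = -6$)
$Y{\left(r \right)} = -30$ ($Y{\left(r \right)} = \left(-3 + 8\right) \left(-6\right) = 5 \left(-6\right) = -30$)
$\sqrt{\left(-23756 - 9380\right) + Y{\left(201 \right)}} = \sqrt{\left(-23756 - 9380\right) - 30} = \sqrt{-33136 - 30} = \sqrt{-33166} = i \sqrt{33166}$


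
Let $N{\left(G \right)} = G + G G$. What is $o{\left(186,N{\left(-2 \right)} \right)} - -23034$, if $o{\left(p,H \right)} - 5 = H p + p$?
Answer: $23597$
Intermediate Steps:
$N{\left(G \right)} = G + G^{2}$
$o{\left(p,H \right)} = 5 + p + H p$ ($o{\left(p,H \right)} = 5 + \left(H p + p\right) = 5 + \left(p + H p\right) = 5 + p + H p$)
$o{\left(186,N{\left(-2 \right)} \right)} - -23034 = \left(5 + 186 + - 2 \left(1 - 2\right) 186\right) - -23034 = \left(5 + 186 + \left(-2\right) \left(-1\right) 186\right) + 23034 = \left(5 + 186 + 2 \cdot 186\right) + 23034 = \left(5 + 186 + 372\right) + 23034 = 563 + 23034 = 23597$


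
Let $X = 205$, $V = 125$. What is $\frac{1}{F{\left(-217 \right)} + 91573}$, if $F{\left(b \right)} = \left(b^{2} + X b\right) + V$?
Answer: $\frac{1}{94302} \approx 1.0604 \cdot 10^{-5}$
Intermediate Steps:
$F{\left(b \right)} = 125 + b^{2} + 205 b$ ($F{\left(b \right)} = \left(b^{2} + 205 b\right) + 125 = 125 + b^{2} + 205 b$)
$\frac{1}{F{\left(-217 \right)} + 91573} = \frac{1}{\left(125 + \left(-217\right)^{2} + 205 \left(-217\right)\right) + 91573} = \frac{1}{\left(125 + 47089 - 44485\right) + 91573} = \frac{1}{2729 + 91573} = \frac{1}{94302}$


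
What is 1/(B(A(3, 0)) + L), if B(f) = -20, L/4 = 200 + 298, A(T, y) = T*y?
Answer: 1/1972 ≈ 0.00050710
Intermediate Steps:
L = 1992 (L = 4*(200 + 298) = 4*498 = 1992)
1/(B(A(3, 0)) + L) = 1/(-20 + 1992) = 1/1972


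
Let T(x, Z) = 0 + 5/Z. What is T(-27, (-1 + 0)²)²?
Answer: 25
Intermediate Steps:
T(x, Z) = 5/Z (T(x, Z) = 0 + 5/Z = 5/Z)
T(-27, (-1 + 0)²)² = (5/((-1 + 0)²))² = (5/((-1)²))² = (5/1)² = (5*1)² = 5² = 25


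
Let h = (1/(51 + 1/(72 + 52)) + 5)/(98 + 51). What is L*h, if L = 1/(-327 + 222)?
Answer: -10583/32984875 ≈ -0.00032084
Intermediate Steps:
L = -1/105 (L = 1/(-105) = -1/105 ≈ -0.0095238)
h = 31749/942425 (h = (1/(51 + 1/124) + 5)/149 = (1/(51 + 1/124) + 5)*(1/149) = (1/(6325/124) + 5)*(1/149) = (124/6325 + 5)*(1/149) = (31749/6325)*(1/149) = 31749/942425 ≈ 0.033689)
L*h = -1/105*31749/942425 = -10583/32984875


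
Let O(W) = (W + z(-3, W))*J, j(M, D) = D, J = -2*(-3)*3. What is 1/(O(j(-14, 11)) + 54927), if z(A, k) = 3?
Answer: 1/55179 ≈ 1.8123e-5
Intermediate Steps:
J = 18 (J = 6*3 = 18)
O(W) = 54 + 18*W (O(W) = (W + 3)*18 = (3 + W)*18 = 54 + 18*W)
1/(O(j(-14, 11)) + 54927) = 1/((54 + 18*11) + 54927) = 1/((54 + 198) + 54927) = 1/(252 + 54927) = 1/55179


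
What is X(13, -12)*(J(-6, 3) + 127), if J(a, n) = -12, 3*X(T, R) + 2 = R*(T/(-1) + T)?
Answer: -230/3 ≈ -76.667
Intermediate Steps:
X(T, R) = -2/3 (X(T, R) = -2/3 + (R*(T/(-1) + T))/3 = -2/3 + (R*(T*(-1) + T))/3 = -2/3 + (R*(-T + T))/3 = -2/3 + (R*0)/3 = -2/3 + (1/3)*0 = -2/3 + 0 = -2/3)
X(13, -12)*(J(-6, 3) + 127) = -2*(-12 + 127)/3 = -2/3*115 = -230/3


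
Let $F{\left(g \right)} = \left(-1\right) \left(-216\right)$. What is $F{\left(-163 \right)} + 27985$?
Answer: $28201$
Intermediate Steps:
$F{\left(g \right)} = 216$
$F{\left(-163 \right)} + 27985 = 216 + 27985 = 28201$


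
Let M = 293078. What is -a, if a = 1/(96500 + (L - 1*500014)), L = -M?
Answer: 1/696592 ≈ 1.4356e-6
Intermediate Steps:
L = -293078 (L = -1*293078 = -293078)
a = -1/696592 (a = 1/(96500 + (-293078 - 1*500014)) = 1/(96500 + (-293078 - 500014)) = 1/(96500 - 793092) = 1/(-696592) = -1/696592 ≈ -1.4356e-6)
-a = -1*(-1/696592) = 1/696592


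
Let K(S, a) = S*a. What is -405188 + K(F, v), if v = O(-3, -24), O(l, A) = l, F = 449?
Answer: -406535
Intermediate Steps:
v = -3
-405188 + K(F, v) = -405188 + 449*(-3) = -405188 - 1347 = -406535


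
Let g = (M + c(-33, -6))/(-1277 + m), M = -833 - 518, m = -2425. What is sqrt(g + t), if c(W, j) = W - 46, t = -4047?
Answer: I*sqrt(13864511982)/1851 ≈ 63.613*I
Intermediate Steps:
M = -1351
c(W, j) = -46 + W
g = 715/1851 (g = (-1351 + (-46 - 33))/(-1277 - 2425) = (-1351 - 79)/(-3702) = -1430*(-1/3702) = 715/1851 ≈ 0.38628)
sqrt(g + t) = sqrt(715/1851 - 4047) = sqrt(-7490282/1851) = I*sqrt(13864511982)/1851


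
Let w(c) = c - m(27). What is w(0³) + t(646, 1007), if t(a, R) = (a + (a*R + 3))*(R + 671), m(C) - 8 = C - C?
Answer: 1092664930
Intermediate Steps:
m(C) = 8 (m(C) = 8 + (C - C) = 8 + 0 = 8)
w(c) = -8 + c (w(c) = c - 1*8 = c - 8 = -8 + c)
t(a, R) = (671 + R)*(3 + a + R*a) (t(a, R) = (a + (R*a + 3))*(671 + R) = (a + (3 + R*a))*(671 + R) = (3 + a + R*a)*(671 + R) = (671 + R)*(3 + a + R*a))
w(0³) + t(646, 1007) = (-8 + 0³) + (2013 + 3*1007 + 671*646 + 646*1007² + 672*1007*646) = (-8 + 0) + (2013 + 3021 + 433466 + 646*1014049 + 437150784) = -8 + (2013 + 3021 + 433466 + 655075654 + 437150784) = -8 + 1092664938 = 1092664930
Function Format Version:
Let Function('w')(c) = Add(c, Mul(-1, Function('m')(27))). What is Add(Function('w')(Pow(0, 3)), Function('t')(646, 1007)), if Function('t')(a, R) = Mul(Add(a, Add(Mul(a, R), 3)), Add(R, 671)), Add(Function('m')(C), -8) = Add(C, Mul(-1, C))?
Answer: 1092664930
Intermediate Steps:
Function('m')(C) = 8 (Function('m')(C) = Add(8, Add(C, Mul(-1, C))) = Add(8, 0) = 8)
Function('w')(c) = Add(-8, c) (Function('w')(c) = Add(c, Mul(-1, 8)) = Add(c, -8) = Add(-8, c))
Function('t')(a, R) = Mul(Add(671, R), Add(3, a, Mul(R, a))) (Function('t')(a, R) = Mul(Add(a, Add(Mul(R, a), 3)), Add(671, R)) = Mul(Add(a, Add(3, Mul(R, a))), Add(671, R)) = Mul(Add(3, a, Mul(R, a)), Add(671, R)) = Mul(Add(671, R), Add(3, a, Mul(R, a))))
Add(Function('w')(Pow(0, 3)), Function('t')(646, 1007)) = Add(Add(-8, Pow(0, 3)), Add(2013, Mul(3, 1007), Mul(671, 646), Mul(646, Pow(1007, 2)), Mul(672, 1007, 646))) = Add(Add(-8, 0), Add(2013, 3021, 433466, Mul(646, 1014049), 437150784)) = Add(-8, Add(2013, 3021, 433466, 655075654, 437150784)) = Add(-8, 1092664938) = 1092664930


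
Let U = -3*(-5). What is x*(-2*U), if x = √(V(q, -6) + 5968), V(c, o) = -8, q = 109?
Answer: -60*√1490 ≈ -2316.0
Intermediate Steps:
U = 15
x = 2*√1490 (x = √(-8 + 5968) = √5960 = 2*√1490 ≈ 77.201)
x*(-2*U) = (2*√1490)*(-2*15) = (2*√1490)*(-30) = -60*√1490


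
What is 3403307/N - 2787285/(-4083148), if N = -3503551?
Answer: -4130811021401/14305517258548 ≈ -0.28876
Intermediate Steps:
3403307/N - 2787285/(-4083148) = 3403307/(-3503551) - 2787285/(-4083148) = 3403307*(-1/3503551) - 2787285*(-1/4083148) = -3403307/3503551 + 2787285/4083148 = -4130811021401/14305517258548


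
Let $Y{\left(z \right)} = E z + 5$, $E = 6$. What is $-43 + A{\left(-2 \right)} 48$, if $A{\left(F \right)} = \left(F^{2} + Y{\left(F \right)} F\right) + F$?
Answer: $725$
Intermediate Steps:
$Y{\left(z \right)} = 5 + 6 z$ ($Y{\left(z \right)} = 6 z + 5 = 5 + 6 z$)
$A{\left(F \right)} = F + F^{2} + F \left(5 + 6 F\right)$ ($A{\left(F \right)} = \left(F^{2} + \left(5 + 6 F\right) F\right) + F = \left(F^{2} + F \left(5 + 6 F\right)\right) + F = F + F^{2} + F \left(5 + 6 F\right)$)
$-43 + A{\left(-2 \right)} 48 = -43 + - 2 \left(6 + 7 \left(-2\right)\right) 48 = -43 + - 2 \left(6 - 14\right) 48 = -43 + \left(-2\right) \left(-8\right) 48 = -43 + 16 \cdot 48 = -43 + 768 = 725$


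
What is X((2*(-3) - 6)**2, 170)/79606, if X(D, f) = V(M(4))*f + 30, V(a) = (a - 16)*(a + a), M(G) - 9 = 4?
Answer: -6615/39803 ≈ -0.16619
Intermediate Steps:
M(G) = 13 (M(G) = 9 + 4 = 13)
V(a) = 2*a*(-16 + a) (V(a) = (-16 + a)*(2*a) = 2*a*(-16 + a))
X(D, f) = 30 - 78*f (X(D, f) = (2*13*(-16 + 13))*f + 30 = (2*13*(-3))*f + 30 = -78*f + 30 = 30 - 78*f)
X((2*(-3) - 6)**2, 170)/79606 = (30 - 78*170)/79606 = (30 - 13260)*(1/79606) = -13230*1/79606 = -6615/39803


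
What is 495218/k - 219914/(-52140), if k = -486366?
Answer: 6761502167/2113260270 ≈ 3.1996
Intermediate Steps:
495218/k - 219914/(-52140) = 495218/(-486366) - 219914/(-52140) = 495218*(-1/486366) - 219914*(-1/52140) = -247609/243183 + 109957/26070 = 6761502167/2113260270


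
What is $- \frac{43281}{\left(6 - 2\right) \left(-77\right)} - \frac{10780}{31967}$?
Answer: $\frac{197177641}{1406548} \approx 140.19$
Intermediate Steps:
$- \frac{43281}{\left(6 - 2\right) \left(-77\right)} - \frac{10780}{31967} = - \frac{43281}{4 \left(-77\right)} - \frac{10780}{31967} = - \frac{43281}{-308} - \frac{10780}{31967} = \left(-43281\right) \left(- \frac{1}{308}\right) - \frac{10780}{31967} = \frac{6183}{44} - \frac{10780}{31967} = \frac{197177641}{1406548}$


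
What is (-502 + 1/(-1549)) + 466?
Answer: -55765/1549 ≈ -36.001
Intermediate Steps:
(-502 + 1/(-1549)) + 466 = (-502 - 1/1549) + 466 = -777599/1549 + 466 = -55765/1549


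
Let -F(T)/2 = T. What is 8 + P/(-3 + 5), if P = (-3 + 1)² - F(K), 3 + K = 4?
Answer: 11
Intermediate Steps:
K = 1 (K = -3 + 4 = 1)
F(T) = -2*T
P = 6 (P = (-3 + 1)² - (-2) = (-2)² - 1*(-2) = 4 + 2 = 6)
8 + P/(-3 + 5) = 8 + 6/(-3 + 5) = 8 + 6/2 = 8 + 6*(½) = 8 + 3 = 11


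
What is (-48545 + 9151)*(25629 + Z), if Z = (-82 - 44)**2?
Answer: -1635047970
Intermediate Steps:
Z = 15876 (Z = (-126)**2 = 15876)
(-48545 + 9151)*(25629 + Z) = (-48545 + 9151)*(25629 + 15876) = -39394*41505 = -1635047970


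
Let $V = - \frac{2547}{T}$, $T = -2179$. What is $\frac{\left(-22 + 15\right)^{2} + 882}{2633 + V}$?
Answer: $\frac{2028649}{5739854} \approx 0.35343$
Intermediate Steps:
$V = \frac{2547}{2179}$ ($V = - \frac{2547}{-2179} = \left(-2547\right) \left(- \frac{1}{2179}\right) = \frac{2547}{2179} \approx 1.1689$)
$\frac{\left(-22 + 15\right)^{2} + 882}{2633 + V} = \frac{\left(-22 + 15\right)^{2} + 882}{2633 + \frac{2547}{2179}} = \frac{\left(-7\right)^{2} + 882}{\frac{5739854}{2179}} = \left(49 + 882\right) \frac{2179}{5739854} = 931 \cdot \frac{2179}{5739854} = \frac{2028649}{5739854}$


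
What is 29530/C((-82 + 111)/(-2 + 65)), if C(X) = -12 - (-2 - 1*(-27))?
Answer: -29530/37 ≈ -798.11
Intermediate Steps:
C(X) = -37 (C(X) = -12 - (-2 + 27) = -12 - 1*25 = -12 - 25 = -37)
29530/C((-82 + 111)/(-2 + 65)) = 29530/(-37) = 29530*(-1/37) = -29530/37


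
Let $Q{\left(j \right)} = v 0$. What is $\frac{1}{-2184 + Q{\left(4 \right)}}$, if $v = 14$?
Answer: $- \frac{1}{2184} \approx -0.00045788$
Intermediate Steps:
$Q{\left(j \right)} = 0$ ($Q{\left(j \right)} = 14 \cdot 0 = 0$)
$\frac{1}{-2184 + Q{\left(4 \right)}} = \frac{1}{-2184 + 0} = \frac{1}{-2184} = - \frac{1}{2184}$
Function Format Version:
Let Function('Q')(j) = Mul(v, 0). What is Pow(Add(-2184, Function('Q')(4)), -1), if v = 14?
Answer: Rational(-1, 2184) ≈ -0.00045788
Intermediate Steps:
Function('Q')(j) = 0 (Function('Q')(j) = Mul(14, 0) = 0)
Pow(Add(-2184, Function('Q')(4)), -1) = Pow(Add(-2184, 0), -1) = Pow(-2184, -1) = Rational(-1, 2184)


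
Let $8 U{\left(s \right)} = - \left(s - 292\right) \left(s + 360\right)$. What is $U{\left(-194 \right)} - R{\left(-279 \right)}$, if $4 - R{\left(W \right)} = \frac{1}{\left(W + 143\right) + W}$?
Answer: $\frac{8366813}{830} \approx 10081.0$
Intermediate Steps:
$R{\left(W \right)} = 4 - \frac{1}{143 + 2 W}$ ($R{\left(W \right)} = 4 - \frac{1}{\left(W + 143\right) + W} = 4 - \frac{1}{\left(143 + W\right) + W} = 4 - \frac{1}{143 + 2 W}$)
$U{\left(s \right)} = - \frac{\left(-292 + s\right) \left(360 + s\right)}{8}$ ($U{\left(s \right)} = \frac{\left(-1\right) \left(s - 292\right) \left(s + 360\right)}{8} = \frac{\left(-1\right) \left(-292 + s\right) \left(360 + s\right)}{8} = - \frac{\left(-292 + s\right) \left(360 + s\right)}{8}$)
$U{\left(-194 \right)} - R{\left(-279 \right)} = \left(13140 - -1649 - \frac{\left(-194\right)^{2}}{8}\right) - \frac{571 + 8 \left(-279\right)}{143 + 2 \left(-279\right)} = \left(13140 + 1649 - \frac{9409}{2}\right) - \frac{571 - 2232}{143 - 558} = \left(13140 + 1649 - \frac{9409}{2}\right) - \frac{1}{-415} \left(-1661\right) = \frac{20169}{2} - \left(- \frac{1}{415}\right) \left(-1661\right) = \frac{20169}{2} - \frac{1661}{415} = \frac{8366813}{830}$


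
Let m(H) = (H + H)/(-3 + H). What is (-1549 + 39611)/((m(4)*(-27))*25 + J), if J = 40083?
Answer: 38062/34683 ≈ 1.0974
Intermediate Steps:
m(H) = 2*H/(-3 + H) (m(H) = (2*H)/(-3 + H) = 2*H/(-3 + H))
(-1549 + 39611)/((m(4)*(-27))*25 + J) = (-1549 + 39611)/(((2*4/(-3 + 4))*(-27))*25 + 40083) = 38062/(((2*4/1)*(-27))*25 + 40083) = 38062/(((2*4*1)*(-27))*25 + 40083) = 38062/((8*(-27))*25 + 40083) = 38062/(-216*25 + 40083) = 38062/(-5400 + 40083) = 38062/34683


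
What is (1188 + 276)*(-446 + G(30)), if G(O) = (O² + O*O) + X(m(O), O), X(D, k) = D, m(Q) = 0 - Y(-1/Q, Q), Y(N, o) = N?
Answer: 9911524/5 ≈ 1.9823e+6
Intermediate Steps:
m(Q) = 1/Q (m(Q) = 0 - (-1)/Q = 0 + 1/Q = 1/Q)
G(O) = 1/O + 2*O² (G(O) = (O² + O*O) + 1/O = (O² + O²) + 1/O = 2*O² + 1/O = 1/O + 2*O²)
(1188 + 276)*(-446 + G(30)) = (1188 + 276)*(-446 + (1 + 2*30³)/30) = 1464*(-446 + (1 + 2*27000)/30) = 1464*(-446 + (1 + 54000)/30) = 1464*(-446 + (1/30)*54001) = 1464*(-446 + 54001/30) = 1464*(40621/30) = 9911524/5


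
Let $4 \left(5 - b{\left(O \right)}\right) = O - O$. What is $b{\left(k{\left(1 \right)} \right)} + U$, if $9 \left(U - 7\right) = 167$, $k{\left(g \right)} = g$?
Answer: $\frac{275}{9} \approx 30.556$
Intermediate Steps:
$U = \frac{230}{9}$ ($U = 7 + \frac{1}{9} \cdot 167 = 7 + \frac{167}{9} = \frac{230}{9} \approx 25.556$)
$b{\left(O \right)} = 5$ ($b{\left(O \right)} = 5 - \frac{O - O}{4} = 5 - 0 = 5 + 0 = 5$)
$b{\left(k{\left(1 \right)} \right)} + U = 5 + \frac{230}{9} = \frac{275}{9}$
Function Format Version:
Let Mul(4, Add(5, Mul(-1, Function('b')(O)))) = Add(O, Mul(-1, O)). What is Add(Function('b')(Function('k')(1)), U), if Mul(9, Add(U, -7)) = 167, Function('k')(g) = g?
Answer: Rational(275, 9) ≈ 30.556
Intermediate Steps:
U = Rational(230, 9) (U = Add(7, Mul(Rational(1, 9), 167)) = Add(7, Rational(167, 9)) = Rational(230, 9) ≈ 25.556)
Function('b')(O) = 5 (Function('b')(O) = Add(5, Mul(Rational(-1, 4), Add(O, Mul(-1, O)))) = Add(5, Mul(Rational(-1, 4), 0)) = Add(5, 0) = 5)
Add(Function('b')(Function('k')(1)), U) = Add(5, Rational(230, 9)) = Rational(275, 9)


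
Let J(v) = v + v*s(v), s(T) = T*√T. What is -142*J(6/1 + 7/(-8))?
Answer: -2911/4 - 119351*√82/128 ≈ -9171.3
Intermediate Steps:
s(T) = T^(3/2)
J(v) = v + v^(5/2) (J(v) = v + v*v^(3/2) = v + v^(5/2))
-142*J(6/1 + 7/(-8)) = -142*((6/1 + 7/(-8)) + (6/1 + 7/(-8))^(5/2)) = -142*((6*1 + 7*(-⅛)) + (6*1 + 7*(-⅛))^(5/2)) = -142*((6 - 7/8) + (6 - 7/8)^(5/2)) = -142*(41/8 + (41/8)^(5/2)) = -142*(41/8 + 1681*√82/256) = -2911/4 - 119351*√82/128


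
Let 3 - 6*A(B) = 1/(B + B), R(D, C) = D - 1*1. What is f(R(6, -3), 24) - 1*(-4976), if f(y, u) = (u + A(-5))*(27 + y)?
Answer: 86408/15 ≈ 5760.5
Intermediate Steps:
R(D, C) = -1 + D (R(D, C) = D - 1 = -1 + D)
A(B) = ½ - 1/(12*B) (A(B) = ½ - 1/(6*(B + B)) = ½ - 1/(2*B)/6 = ½ - 1/(12*B))
f(y, u) = (27 + y)*(31/60 + u) (f(y, u) = (u + (1/12)*(-1 + 6*(-5))/(-5))*(27 + y) = (u + (1/12)*(-⅕)*(-1 - 30))*(27 + y) = (u + (1/12)*(-⅕)*(-31))*(27 + y) = (u + 31/60)*(27 + y) = (31/60 + u)*(27 + y) = (27 + y)*(31/60 + u))
f(R(6, -3), 24) - 1*(-4976) = (279/20 + 27*24 + 31*(-1 + 6)/60 + 24*(-1 + 6)) - 1*(-4976) = (279/20 + 648 + (31/60)*5 + 24*5) + 4976 = (279/20 + 648 + 31/12 + 120) + 4976 = 11768/15 + 4976 = 86408/15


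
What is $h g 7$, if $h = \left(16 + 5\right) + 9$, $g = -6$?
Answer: $-1260$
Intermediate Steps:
$h = 30$ ($h = 21 + 9 = 30$)
$h g 7 = 30 \left(-6\right) 7 = \left(-180\right) 7 = -1260$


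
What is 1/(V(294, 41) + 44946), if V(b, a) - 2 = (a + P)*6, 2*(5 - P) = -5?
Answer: 1/45239 ≈ 2.2105e-5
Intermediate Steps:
P = 15/2 (P = 5 - ½*(-5) = 5 + 5/2 = 15/2 ≈ 7.5000)
V(b, a) = 47 + 6*a (V(b, a) = 2 + (a + 15/2)*6 = 2 + (15/2 + a)*6 = 2 + (45 + 6*a) = 47 + 6*a)
1/(V(294, 41) + 44946) = 1/((47 + 6*41) + 44946) = 1/((47 + 246) + 44946) = 1/(293 + 44946) = 1/45239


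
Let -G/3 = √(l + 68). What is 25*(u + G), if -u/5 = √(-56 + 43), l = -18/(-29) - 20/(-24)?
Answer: -25*√2102790/58 - 125*I*√13 ≈ -625.04 - 450.69*I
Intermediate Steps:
l = 253/174 (l = -18*(-1/29) - 20*(-1/24) = 18/29 + ⅚ = 253/174 ≈ 1.4540)
G = -√2102790/58 (G = -3*√(253/174 + 68) = -√2102790/58 ≈ -25.002)
u = -5*I*√13 (u = -5*√(-56 + 43) = -5*I*√13 ≈ -18.028*I)
25*(u + G) = 25*(-5*I*√13 - √2102790/58) = 25*(-√2102790/58 - 5*I*√13) = -25*√2102790/58 - 125*I*√13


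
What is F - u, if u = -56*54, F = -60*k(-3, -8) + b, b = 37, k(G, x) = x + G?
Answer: 3721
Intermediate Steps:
k(G, x) = G + x
F = 697 (F = -60*(-3 - 8) + 37 = -60*(-11) + 37 = 660 + 37 = 697)
u = -3024
F - u = 697 - 1*(-3024) = 697 + 3024 = 3721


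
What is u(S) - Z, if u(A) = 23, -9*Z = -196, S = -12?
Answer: 11/9 ≈ 1.2222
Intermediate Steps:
Z = 196/9 (Z = -1/9*(-196) = 196/9 ≈ 21.778)
u(S) - Z = 23 - 1*196/9 = 23 - 196/9 = 11/9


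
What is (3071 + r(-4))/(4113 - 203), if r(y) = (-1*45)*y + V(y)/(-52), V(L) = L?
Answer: 21132/25415 ≈ 0.83148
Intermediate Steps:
r(y) = -2341*y/52 (r(y) = (-1*45)*y + y/(-52) = -45*y + y*(-1/52) = -45*y - y/52 = -2341*y/52)
(3071 + r(-4))/(4113 - 203) = (3071 - 2341/52*(-4))/(4113 - 203) = (3071 + 2341/13)/3910 = (42264/13)*(1/3910) = 21132/25415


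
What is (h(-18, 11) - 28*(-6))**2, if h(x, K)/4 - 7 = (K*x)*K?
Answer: 72522256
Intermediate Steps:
h(x, K) = 28 + 4*x*K**2 (h(x, K) = 28 + 4*((K*x)*K) = 28 + 4*(x*K**2) = 28 + 4*x*K**2)
(h(-18, 11) - 28*(-6))**2 = ((28 + 4*(-18)*11**2) - 28*(-6))**2 = ((28 + 4*(-18)*121) + 168)**2 = ((28 - 8712) + 168)**2 = (-8684 + 168)**2 = (-8516)**2 = 72522256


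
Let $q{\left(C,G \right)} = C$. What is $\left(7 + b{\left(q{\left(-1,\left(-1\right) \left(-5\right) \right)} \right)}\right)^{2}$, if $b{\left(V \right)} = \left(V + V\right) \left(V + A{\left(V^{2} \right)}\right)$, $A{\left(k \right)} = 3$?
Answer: $9$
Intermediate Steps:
$b{\left(V \right)} = 2 V \left(3 + V\right)$ ($b{\left(V \right)} = \left(V + V\right) \left(V + 3\right) = 2 V \left(3 + V\right)$)
$\left(7 + b{\left(q{\left(-1,\left(-1\right) \left(-5\right) \right)} \right)}\right)^{2} = \left(7 + 2 \left(-1\right) \left(3 - 1\right)\right)^{2} = \left(7 + 2 \left(-1\right) 2\right)^{2} = \left(7 - 4\right)^{2} = 3^{2} = 9$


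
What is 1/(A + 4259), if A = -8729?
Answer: -1/4470 ≈ -0.00022371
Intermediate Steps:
1/(A + 4259) = 1/(-8729 + 4259) = 1/(-4470) = -1/4470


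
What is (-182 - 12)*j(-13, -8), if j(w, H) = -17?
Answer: 3298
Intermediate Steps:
(-182 - 12)*j(-13, -8) = (-182 - 12)*(-17) = -194*(-17) = 3298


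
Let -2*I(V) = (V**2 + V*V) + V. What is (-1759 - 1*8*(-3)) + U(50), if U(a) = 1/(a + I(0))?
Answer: -86749/50 ≈ -1735.0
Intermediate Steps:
I(V) = -V**2 - V/2 (I(V) = -((V**2 + V*V) + V)/2 = -((V**2 + V**2) + V)/2 = -(2*V**2 + V)/2 = -(V + 2*V**2)/2 = -V**2 - V/2)
U(a) = 1/a (U(a) = 1/(a - 1*0*(1/2 + 0)) = 1/(a - 1*0*1/2) = 1/(a + 0) = 1/a)
(-1759 - 1*8*(-3)) + U(50) = (-1759 - 1*8*(-3)) + 1/50 = (-1759 - 8*(-3)) + 1/50 = (-1759 + 24) + 1/50 = -1735 + 1/50 = -86749/50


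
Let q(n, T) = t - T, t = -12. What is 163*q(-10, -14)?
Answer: 326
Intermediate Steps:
q(n, T) = -12 - T
163*q(-10, -14) = 163*(-12 - 1*(-14)) = 163*(-12 + 14) = 163*2 = 326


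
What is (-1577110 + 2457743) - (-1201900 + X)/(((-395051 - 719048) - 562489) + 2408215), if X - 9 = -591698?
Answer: 644296673480/731627 ≈ 8.8064e+5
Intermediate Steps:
X = -591689 (X = 9 - 591698 = -591689)
(-1577110 + 2457743) - (-1201900 + X)/(((-395051 - 719048) - 562489) + 2408215) = (-1577110 + 2457743) - (-1201900 - 591689)/(((-395051 - 719048) - 562489) + 2408215) = 880633 - (-1793589)/((-1114099 - 562489) + 2408215) = 880633 - (-1793589)/(-1676588 + 2408215) = 880633 - (-1793589)/731627 = 880633 - 1*(-1793589/731627) = 880633 + 1793589/731627 = 644296673480/731627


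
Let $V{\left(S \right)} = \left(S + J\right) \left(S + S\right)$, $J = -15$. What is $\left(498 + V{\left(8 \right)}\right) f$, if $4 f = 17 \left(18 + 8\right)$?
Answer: $42653$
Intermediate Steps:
$f = \frac{221}{2}$ ($f = \frac{17 \left(18 + 8\right)}{4} = \frac{17 \cdot 26}{4} = \frac{1}{4} \cdot 442 = \frac{221}{2} \approx 110.5$)
$V{\left(S \right)} = 2 S \left(-15 + S\right)$ ($V{\left(S \right)} = \left(S - 15\right) \left(S + S\right) = \left(-15 + S\right) 2 S = 2 S \left(-15 + S\right)$)
$\left(498 + V{\left(8 \right)}\right) f = \left(498 + 2 \cdot 8 \left(-15 + 8\right)\right) \frac{221}{2} = \left(498 + 2 \cdot 8 \left(-7\right)\right) \frac{221}{2} = \left(498 - 112\right) \frac{221}{2} = 386 \cdot \frac{221}{2} = 42653$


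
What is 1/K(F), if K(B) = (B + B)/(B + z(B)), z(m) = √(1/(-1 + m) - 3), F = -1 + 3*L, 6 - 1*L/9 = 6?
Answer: ½ - I*√14/4 ≈ 0.5 - 0.93541*I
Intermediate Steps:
L = 0 (L = 54 - 9*6 = 54 - 54 = 0)
F = -1 (F = -1 + 3*0 = -1 + 0 = -1)
z(m) = √(-3 + 1/(-1 + m))
K(B) = 2*B/(B + √((4 - 3*B)/(-1 + B))) (K(B) = (B + B)/(B + √((4 - 3*B)/(-1 + B))) = (2*B)/(B + √((4 - 3*B)/(-1 + B))) = 2*B/(B + √((4 - 3*B)/(-1 + B))))
1/K(F) = 1/(2*(-1)/(-1 + √((4 - 3*(-1))/(-1 - 1)))) = 1/(2*(-1)/(-1 + √((4 + 3)/(-2)))) = 1/(2*(-1)/(-1 + √(-½*7))) = 1/(2*(-1)/(-1 + √(-7/2))) = 1/(2*(-1)/(-1 + I*√14/2)) = 1/(-2/(-1 + I*√14/2)) = ½ - I*√14/4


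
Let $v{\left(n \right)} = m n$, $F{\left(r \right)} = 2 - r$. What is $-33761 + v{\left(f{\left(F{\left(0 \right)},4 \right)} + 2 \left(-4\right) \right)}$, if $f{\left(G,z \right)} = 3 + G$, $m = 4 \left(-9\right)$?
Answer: $-33653$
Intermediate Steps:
$m = -36$
$v{\left(n \right)} = - 36 n$
$-33761 + v{\left(f{\left(F{\left(0 \right)},4 \right)} + 2 \left(-4\right) \right)} = -33761 - 36 \left(\left(3 + \left(2 - 0\right)\right) + 2 \left(-4\right)\right) = -33761 - 36 \left(\left(3 + \left(2 + 0\right)\right) - 8\right) = -33761 - 36 \left(\left(3 + 2\right) - 8\right) = -33761 - 36 \left(5 - 8\right) = -33761 - -108 = -33761 + 108 = -33653$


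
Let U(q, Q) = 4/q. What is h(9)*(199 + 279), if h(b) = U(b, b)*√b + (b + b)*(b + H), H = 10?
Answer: 492340/3 ≈ 1.6411e+5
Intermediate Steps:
h(b) = 4/√b + 2*b*(10 + b) (h(b) = (4/b)*√b + (b + b)*(b + 10) = 4/√b + (2*b)*(10 + b) = 4/√b + 2*b*(10 + b))
h(9)*(199 + 279) = (2*9² + 4/√9 + 20*9)*(199 + 279) = (2*81 + 4*(⅓) + 180)*478 = (162 + 4/3 + 180)*478 = (1030/3)*478 = 492340/3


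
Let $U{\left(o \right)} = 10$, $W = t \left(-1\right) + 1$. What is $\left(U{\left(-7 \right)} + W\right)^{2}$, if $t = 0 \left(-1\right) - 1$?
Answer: $144$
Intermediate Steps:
$t = -1$ ($t = 0 - 1 = -1$)
$W = 2$ ($W = \left(-1\right) \left(-1\right) + 1 = 1 + 1 = 2$)
$\left(U{\left(-7 \right)} + W\right)^{2} = \left(10 + 2\right)^{2} = 12^{2} = 144$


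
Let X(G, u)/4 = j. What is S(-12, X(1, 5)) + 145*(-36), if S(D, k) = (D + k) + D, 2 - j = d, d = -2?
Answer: -5228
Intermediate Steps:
j = 4 (j = 2 - 1*(-2) = 2 + 2 = 4)
X(G, u) = 16 (X(G, u) = 4*4 = 16)
S(D, k) = k + 2*D
S(-12, X(1, 5)) + 145*(-36) = (16 + 2*(-12)) + 145*(-36) = (16 - 24) - 5220 = -8 - 5220 = -5228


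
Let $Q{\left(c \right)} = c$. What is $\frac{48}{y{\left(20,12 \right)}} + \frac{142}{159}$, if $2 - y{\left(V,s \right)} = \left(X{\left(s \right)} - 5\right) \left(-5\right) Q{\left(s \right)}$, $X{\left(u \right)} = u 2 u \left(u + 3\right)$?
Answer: $\frac{18385858}{20582709} \approx 0.89327$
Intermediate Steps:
$X{\left(u \right)} = 2 u^{2} \left(3 + u\right)$ ($X{\left(u \right)} = 2 u u \left(3 + u\right) = 2 u^{2} \left(3 + u\right)$)
$y{\left(V,s \right)} = 2 - s \left(25 - 10 s^{2} \left(3 + s\right)\right)$ ($y{\left(V,s \right)} = 2 - \left(2 s^{2} \left(3 + s\right) - 5\right) \left(-5\right) s = 2 - \left(-5 + 2 s^{2} \left(3 + s\right)\right) \left(-5\right) s = 2 - \left(25 - 10 s^{2} \left(3 + s\right)\right) s = 2 - s \left(25 - 10 s^{2} \left(3 + s\right)\right)$)
$\frac{48}{y{\left(20,12 \right)}} + \frac{142}{159} = \frac{48}{2 - 300 + 10 \cdot 12^{3} \left(3 + 12\right)} + \frac{142}{159} = \frac{48}{2 - 300 + 10 \cdot 1728 \cdot 15} + 142 \cdot \frac{1}{159} = \frac{48}{2 - 300 + 259200} + \frac{142}{159} = \frac{48}{258902} + \frac{142}{159} = 48 \cdot \frac{1}{258902} + \frac{142}{159} = \frac{24}{129451} + \frac{142}{159} = \frac{18385858}{20582709}$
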